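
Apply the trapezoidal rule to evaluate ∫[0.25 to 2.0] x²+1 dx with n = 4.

f(x) = x²+1
a = 0.25, b = 2.0, n = 4
h = (b - a)/n = 0.437500

Trapezoidal rule: (h/2)[f(x₀) + 2f(x₁) + 2f(x₂) + ... + f(xₙ)]

x_0 = 0.2500, f(x_0) = 1.062500, coefficient = 1
x_1 = 0.6875, f(x_1) = 1.472656, coefficient = 2
x_2 = 1.1250, f(x_2) = 2.265625, coefficient = 2
x_3 = 1.5625, f(x_3) = 3.441406, coefficient = 2
x_4 = 2.0000, f(x_4) = 5.000000, coefficient = 1

I ≈ (0.437500/2) × 20.421875 = 4.467285
Exact value: 4.411458
Error: 0.055827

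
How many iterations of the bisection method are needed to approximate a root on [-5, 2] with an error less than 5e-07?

We need (b-a)/2^n ≤ 5e-07
(2 - (-5))/2^n ≤ 5e-07
7/2^n ≤ 5e-07
2^n ≥ 14000000
n ≥ log₂(14000000) = 23.74
n ≥ 24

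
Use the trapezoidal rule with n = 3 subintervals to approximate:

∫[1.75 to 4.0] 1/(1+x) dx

f(x) = 1/(1+x)
a = 1.75, b = 4.0, n = 3
h = (b - a)/n = 0.750000

Trapezoidal rule: (h/2)[f(x₀) + 2f(x₁) + 2f(x₂) + ... + f(xₙ)]

x_0 = 1.7500, f(x_0) = 0.363636, coefficient = 1
x_1 = 2.5000, f(x_1) = 0.285714, coefficient = 2
x_2 = 3.2500, f(x_2) = 0.235294, coefficient = 2
x_3 = 4.0000, f(x_3) = 0.200000, coefficient = 1

I ≈ (0.750000/2) × 1.605653 = 0.602120
Exact value: 0.597837
Error: 0.004283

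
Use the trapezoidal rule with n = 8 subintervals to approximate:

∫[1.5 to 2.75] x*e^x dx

f(x) = x*e^x
a = 1.5, b = 2.75, n = 8
h = (b - a)/n = 0.156250

Trapezoidal rule: (h/2)[f(x₀) + 2f(x₁) + 2f(x₂) + ... + f(xₙ)]

x_0 = 1.5000, f(x_0) = 6.722534, coefficient = 1
x_1 = 1.6562, f(x_1) = 8.678130, coefficient = 2
x_2 = 1.8125, f(x_2) = 11.102909, coefficient = 2
x_3 = 1.9688, f(x_3) = 14.099634, coefficient = 2
x_4 = 2.1250, f(x_4) = 17.792407, coefficient = 2
x_5 = 2.2812, f(x_5) = 22.330948, coefficient = 2
x_6 = 2.4375, f(x_6) = 27.895710, coefficient = 2
x_7 = 2.5938, f(x_7) = 34.703991, coefficient = 2
x_8 = 2.7500, f(x_8) = 43.017238, coefficient = 1

I ≈ (0.156250/2) × 322.947229 = 25.230252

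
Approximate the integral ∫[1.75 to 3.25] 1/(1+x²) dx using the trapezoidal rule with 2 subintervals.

f(x) = 1/(1+x²)
a = 1.75, b = 3.25, n = 2
h = (b - a)/n = 0.750000

Trapezoidal rule: (h/2)[f(x₀) + 2f(x₁) + 2f(x₂) + ... + f(xₙ)]

x_0 = 1.7500, f(x_0) = 0.246154, coefficient = 1
x_1 = 2.5000, f(x_1) = 0.137931, coefficient = 2
x_2 = 3.2500, f(x_2) = 0.086486, coefficient = 1

I ≈ (0.750000/2) × 0.608502 = 0.228188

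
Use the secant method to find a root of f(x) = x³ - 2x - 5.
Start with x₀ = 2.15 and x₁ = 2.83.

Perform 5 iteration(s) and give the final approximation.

f(x) = x³ - 2x - 5
x₀ = 2.15, x₁ = 2.83

Secant formula: x_{n+1} = x_n - f(x_n)(x_n - x_{n-1})/(f(x_n) - f(x_{n-1}))

Iteration 1:
  f(2.150000) = 0.638375
  f(2.830000) = 12.005187
  x_2 = 2.830000 - 12.005187×(2.830000 - 2.150000)/(12.005187 - 0.638375)
       = 2.111810
Iteration 2:
  f(2.830000) = 12.005187
  f(2.111810) = 0.194510
  x_3 = 2.111810 - 0.194510×(2.111810 - 2.830000)/(0.194510 - 12.005187)
       = 2.099982
Iteration 3:
  f(2.111810) = 0.194510
  f(2.099982) = 0.060803
  x_4 = 2.099982 - 0.060803×(2.099982 - 2.111810)/(0.060803 - 0.194510)
       = 2.094604
Iteration 4:
  f(2.099982) = 0.060803
  f(2.094604) = 0.000584
  x_5 = 2.094604 - 0.000584×(2.094604 - 2.099982)/(0.000584 - 0.060803)
       = 2.094552
Iteration 5:
  f(2.094604) = 0.000584
  f(2.094552) = 0.000002
  x_6 = 2.094552 - 0.000002×(2.094552 - 2.094604)/(0.000002 - 0.000584)
       = 2.094551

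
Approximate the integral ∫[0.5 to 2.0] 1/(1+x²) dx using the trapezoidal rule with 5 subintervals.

f(x) = 1/(1+x²)
a = 0.5, b = 2.0, n = 5
h = (b - a)/n = 0.300000

Trapezoidal rule: (h/2)[f(x₀) + 2f(x₁) + 2f(x₂) + ... + f(xₙ)]

x_0 = 0.5000, f(x_0) = 0.800000, coefficient = 1
x_1 = 0.8000, f(x_1) = 0.609756, coefficient = 2
x_2 = 1.1000, f(x_2) = 0.452489, coefficient = 2
x_3 = 1.4000, f(x_3) = 0.337838, coefficient = 2
x_4 = 1.7000, f(x_4) = 0.257069, coefficient = 2
x_5 = 2.0000, f(x_5) = 0.200000, coefficient = 1

I ≈ (0.300000/2) × 4.314304 = 0.647146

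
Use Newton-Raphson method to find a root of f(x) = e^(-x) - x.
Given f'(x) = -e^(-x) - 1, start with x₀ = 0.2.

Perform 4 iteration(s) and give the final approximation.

f(x) = e^(-x) - x
f'(x) = -e^(-x) - 1
x₀ = 0.2

Newton-Raphson formula: x_{n+1} = x_n - f(x_n)/f'(x_n)

Iteration 1:
  f(0.200000) = 0.618731
  f'(0.200000) = -1.818731
  x_1 = 0.200000 - 0.618731/(-1.818731) = 0.540199
Iteration 2:
  f(0.540199) = 0.042433
  f'(0.540199) = -1.582632
  x_2 = 0.540199 - 0.042433/(-1.582632) = 0.567011
Iteration 3:
  f(0.567011) = 0.000208
  f'(0.567011) = -1.567218
  x_3 = 0.567011 - 0.000208/(-1.567218) = 0.567143
Iteration 4:
  f(0.567143) = 0.000000
  f'(0.567143) = -1.567143
  x_4 = 0.567143 - 0.000000/(-1.567143) = 0.567143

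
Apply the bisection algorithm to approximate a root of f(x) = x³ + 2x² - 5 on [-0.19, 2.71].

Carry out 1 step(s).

f(x) = x³ + 2x² - 5
Initial interval: [-0.19, 2.71]

Iteration 1:
  c_1 = (-0.190000 + 2.710000)/2 = 1.260000
  f(c_1) = f(1.260000) = 0.175576
  f(a) × f(c) < 0, new interval: [-0.190000, 1.260000]

After 1 iteration(s), the approximation is c_1 = 1.260000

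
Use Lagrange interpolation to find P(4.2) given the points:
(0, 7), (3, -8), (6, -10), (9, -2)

Lagrange interpolation formula:
P(x) = Σ yᵢ × Lᵢ(x)
where Lᵢ(x) = Π_{j≠i} (x - xⱼ)/(xᵢ - xⱼ)

L_0(4.2) = (4.2 - 3)/(0 - 3) × (4.2 - 6)/(0 - 6) × (4.2 - 9)/(0 - 9) = -0.064000
L_1(4.2) = (4.2 - 0)/(3 - 0) × (4.2 - 6)/(3 - 6) × (4.2 - 9)/(3 - 9) = 0.672000
L_2(4.2) = (4.2 - 0)/(6 - 0) × (4.2 - 3)/(6 - 3) × (4.2 - 9)/(6 - 9) = 0.448000
L_3(4.2) = (4.2 - 0)/(9 - 0) × (4.2 - 3)/(9 - 3) × (4.2 - 6)/(9 - 6) = -0.056000

P(4.2) = 7×L_0(4.2) + (-8)×L_1(4.2) + (-10)×L_2(4.2) + (-2)×L_3(4.2)
P(4.2) = -10.192000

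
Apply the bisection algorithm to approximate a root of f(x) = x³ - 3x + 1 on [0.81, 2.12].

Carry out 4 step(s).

f(x) = x³ - 3x + 1
Initial interval: [0.81, 2.12]

Iteration 1:
  c_1 = (0.810000 + 2.120000)/2 = 1.465000
  f(c_1) = f(1.465000) = -0.250780
  f(a) × f(c) ≥ 0, new interval: [1.465000, 2.120000]
Iteration 2:
  c_2 = (1.465000 + 2.120000)/2 = 1.792500
  f(c_2) = f(1.792500) = 1.381903
  f(a) × f(c) < 0, new interval: [1.465000, 1.792500]
Iteration 3:
  c_3 = (1.465000 + 1.792500)/2 = 1.628750
  f(c_3) = f(1.628750) = 0.434541
  f(a) × f(c) < 0, new interval: [1.465000, 1.628750]
Iteration 4:
  c_4 = (1.465000 + 1.628750)/2 = 1.546875
  f(c_4) = f(1.546875) = 0.060772
  f(a) × f(c) < 0, new interval: [1.465000, 1.546875]

After 4 iteration(s), the approximation is c_4 = 1.546875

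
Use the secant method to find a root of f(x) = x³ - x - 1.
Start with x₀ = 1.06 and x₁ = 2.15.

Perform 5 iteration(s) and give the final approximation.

f(x) = x³ - x - 1
x₀ = 1.06, x₁ = 2.15

Secant formula: x_{n+1} = x_n - f(x_n)(x_n - x_{n-1})/(f(x_n) - f(x_{n-1}))

Iteration 1:
  f(1.060000) = -0.868984
  f(2.150000) = 6.788375
  x_2 = 2.150000 - 6.788375×(2.150000 - 1.060000)/(6.788375 - (-0.868984))
       = 1.183697
Iteration 2:
  f(2.150000) = 6.788375
  f(1.183697) = -0.525173
  x_3 = 1.183697 - (-0.525173)×(1.183697 - 2.150000)/(-0.525173 - 6.788375)
       = 1.253086
Iteration 3:
  f(1.183697) = -0.525173
  f(1.253086) = -0.285461
  x_4 = 1.253086 - (-0.285461)×(1.253086 - 1.183697)/(-0.285461 - (-0.525173))
       = 1.335717
Iteration 4:
  f(1.253086) = -0.285461
  f(1.335717) = 0.047389
  x_5 = 1.335717 - 0.047389×(1.335717 - 1.253086)/(0.047389 - (-0.285461))
       = 1.323952
Iteration 5:
  f(1.335717) = 0.047389
  f(1.323952) = -0.003262
  x_6 = 1.323952 - (-0.003262)×(1.323952 - 1.335717)/(-0.003262 - 0.047389)
       = 1.324710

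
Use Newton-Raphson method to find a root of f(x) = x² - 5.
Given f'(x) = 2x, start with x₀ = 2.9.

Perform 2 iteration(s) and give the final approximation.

f(x) = x² - 5
f'(x) = 2x
x₀ = 2.9

Newton-Raphson formula: x_{n+1} = x_n - f(x_n)/f'(x_n)

Iteration 1:
  f(2.900000) = 3.410000
  f'(2.900000) = 5.800000
  x_1 = 2.900000 - 3.410000/5.800000 = 2.312069
Iteration 2:
  f(2.312069) = 0.345663
  f'(2.312069) = 4.624138
  x_2 = 2.312069 - 0.345663/4.624138 = 2.237317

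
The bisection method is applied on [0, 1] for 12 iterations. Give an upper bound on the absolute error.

Bisection error bound: |error| ≤ (b-a)/2^n
|error| ≤ (1 - 0)/2^12 = 1/2^12
|error| ≤ 0.0002441406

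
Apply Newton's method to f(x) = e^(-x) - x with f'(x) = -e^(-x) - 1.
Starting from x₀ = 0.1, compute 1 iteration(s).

f(x) = e^(-x) - x
f'(x) = -e^(-x) - 1
x₀ = 0.1

Newton-Raphson formula: x_{n+1} = x_n - f(x_n)/f'(x_n)

Iteration 1:
  f(0.100000) = 0.804837
  f'(0.100000) = -1.904837
  x_1 = 0.100000 - 0.804837/(-1.904837) = 0.522523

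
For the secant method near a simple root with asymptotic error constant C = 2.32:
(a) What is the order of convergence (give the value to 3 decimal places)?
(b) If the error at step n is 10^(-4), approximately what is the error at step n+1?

(a) Secant method has superlinear convergence with order φ = (1+√5)/2 ≈ 1.618.
    This means |e_{n+1}| ≈ C|e_n|^1.618.

(b) With |e_n| = 10^(-4) and C = 2.32:
    |e_{n+1}| ≈ 2.32 × (10^(-4))^1.618 = 2.32 × 10^(-6.47)

(a) ≈ 1.618 (golden ratio); (b) |e_{n+1}| ≈ 7.823e-07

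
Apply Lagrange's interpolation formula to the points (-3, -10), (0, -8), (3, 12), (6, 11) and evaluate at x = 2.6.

Lagrange interpolation formula:
P(x) = Σ yᵢ × Lᵢ(x)
where Lᵢ(x) = Π_{j≠i} (x - xⱼ)/(xᵢ - xⱼ)

L_0(2.6) = (2.6 - 0)/(-3 - 0) × (2.6 - 3)/(-3 - 3) × (2.6 - 6)/(-3 - 6) = -0.021827
L_1(2.6) = (2.6 - (-3))/(0 - (-3)) × (2.6 - 3)/(0 - 3) × (2.6 - 6)/(0 - 6) = 0.141037
L_2(2.6) = (2.6 - (-3))/(3 - (-3)) × (2.6 - 0)/(3 - 0) × (2.6 - 6)/(3 - 6) = 0.916741
L_3(2.6) = (2.6 - (-3))/(6 - (-3)) × (2.6 - 0)/(6 - 0) × (2.6 - 3)/(6 - 3) = -0.035951

P(2.6) = (-10)×L_0(2.6) + (-8)×L_1(2.6) + 12×L_2(2.6) + 11×L_3(2.6)
P(2.6) = 9.695407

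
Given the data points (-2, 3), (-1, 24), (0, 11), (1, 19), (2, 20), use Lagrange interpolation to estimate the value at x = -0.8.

Lagrange interpolation formula:
P(x) = Σ yᵢ × Lᵢ(x)
where Lᵢ(x) = Π_{j≠i} (x - xⱼ)/(xᵢ - xⱼ)

L_0(-0.8) = (-0.8 - (-1))/(-2 - (-1)) × (-0.8 - 0)/(-2 - 0) × (-0.8 - 1)/(-2 - 1) × (-0.8 - 2)/(-2 - 2) = -0.033600
L_1(-0.8) = (-0.8 - (-2))/(-1 - (-2)) × (-0.8 - 0)/(-1 - 0) × (-0.8 - 1)/(-1 - 1) × (-0.8 - 2)/(-1 - 2) = 0.806400
L_2(-0.8) = (-0.8 - (-2))/(0 - (-2)) × (-0.8 - (-1))/(0 - (-1)) × (-0.8 - 1)/(0 - 1) × (-0.8 - 2)/(0 - 2) = 0.302400
L_3(-0.8) = (-0.8 - (-2))/(1 - (-2)) × (-0.8 - (-1))/(1 - (-1)) × (-0.8 - 0)/(1 - 0) × (-0.8 - 2)/(1 - 2) = -0.089600
L_4(-0.8) = (-0.8 - (-2))/(2 - (-2)) × (-0.8 - (-1))/(2 - (-1)) × (-0.8 - 0)/(2 - 0) × (-0.8 - 1)/(2 - 1) = 0.014400

P(-0.8) = 3×L_0(-0.8) + 24×L_1(-0.8) + 11×L_2(-0.8) + 19×L_3(-0.8) + 20×L_4(-0.8)
P(-0.8) = 21.164800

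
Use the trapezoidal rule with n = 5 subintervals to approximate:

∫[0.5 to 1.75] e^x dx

f(x) = e^x
a = 0.5, b = 1.75, n = 5
h = (b - a)/n = 0.250000

Trapezoidal rule: (h/2)[f(x₀) + 2f(x₁) + 2f(x₂) + ... + f(xₙ)]

x_0 = 0.5000, f(x_0) = 1.648721, coefficient = 1
x_1 = 0.7500, f(x_1) = 2.117000, coefficient = 2
x_2 = 1.0000, f(x_2) = 2.718282, coefficient = 2
x_3 = 1.2500, f(x_3) = 3.490343, coefficient = 2
x_4 = 1.5000, f(x_4) = 4.481689, coefficient = 2
x_5 = 1.7500, f(x_5) = 5.754603, coefficient = 1

I ≈ (0.250000/2) × 33.017952 = 4.127244
Exact value: 4.105881
Error: 0.021363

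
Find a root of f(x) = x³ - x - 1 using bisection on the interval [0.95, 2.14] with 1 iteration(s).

f(x) = x³ - x - 1
Initial interval: [0.95, 2.14]

Iteration 1:
  c_1 = (0.950000 + 2.140000)/2 = 1.545000
  f(c_1) = f(1.545000) = 1.142954
  f(a) × f(c) < 0, new interval: [0.950000, 1.545000]

After 1 iteration(s), the approximation is c_1 = 1.545000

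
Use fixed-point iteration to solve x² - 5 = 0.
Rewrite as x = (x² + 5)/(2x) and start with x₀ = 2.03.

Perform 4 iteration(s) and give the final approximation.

Equation: x² - 5 = 0
Fixed-point form: x = (x² + 5)/(2x)
x₀ = 2.03

x_1 = g(2.030000) = 2.246527
x_2 = g(2.246527) = 2.236092
x_3 = g(2.236092) = 2.236068
x_4 = g(2.236068) = 2.236068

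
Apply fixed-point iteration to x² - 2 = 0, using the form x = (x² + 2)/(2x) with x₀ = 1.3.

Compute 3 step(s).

Equation: x² - 2 = 0
Fixed-point form: x = (x² + 2)/(2x)
x₀ = 1.3

x_1 = g(1.300000) = 1.419231
x_2 = g(1.419231) = 1.414222
x_3 = g(1.414222) = 1.414214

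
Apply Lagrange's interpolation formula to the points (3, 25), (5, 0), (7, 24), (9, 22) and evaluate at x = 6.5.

Lagrange interpolation formula:
P(x) = Σ yᵢ × Lᵢ(x)
where Lᵢ(x) = Π_{j≠i} (x - xⱼ)/(xᵢ - xⱼ)

L_0(6.5) = (6.5 - 5)/(3 - 5) × (6.5 - 7)/(3 - 7) × (6.5 - 9)/(3 - 9) = -0.039062
L_1(6.5) = (6.5 - 3)/(5 - 3) × (6.5 - 7)/(5 - 7) × (6.5 - 9)/(5 - 9) = 0.273438
L_2(6.5) = (6.5 - 3)/(7 - 3) × (6.5 - 5)/(7 - 5) × (6.5 - 9)/(7 - 9) = 0.820312
L_3(6.5) = (6.5 - 3)/(9 - 3) × (6.5 - 5)/(9 - 5) × (6.5 - 7)/(9 - 7) = -0.054688

P(6.5) = 25×L_0(6.5) + 0×L_1(6.5) + 24×L_2(6.5) + 22×L_3(6.5)
P(6.5) = 17.507812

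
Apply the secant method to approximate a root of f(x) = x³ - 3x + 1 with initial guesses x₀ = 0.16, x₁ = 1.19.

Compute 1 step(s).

f(x) = x³ - 3x + 1
x₀ = 0.16, x₁ = 1.19

Secant formula: x_{n+1} = x_n - f(x_n)(x_n - x_{n-1})/(f(x_n) - f(x_{n-1}))

Iteration 1:
  f(0.160000) = 0.524096
  f(1.190000) = -0.884841
  x_2 = 1.190000 - (-0.884841)×(1.190000 - 0.160000)/(-0.884841 - 0.524096)
       = 0.543139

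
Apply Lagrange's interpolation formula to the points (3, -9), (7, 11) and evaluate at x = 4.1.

Lagrange interpolation formula:
P(x) = Σ yᵢ × Lᵢ(x)
where Lᵢ(x) = Π_{j≠i} (x - xⱼ)/(xᵢ - xⱼ)

L_0(4.1) = (4.1 - 7)/(3 - 7) = 0.725000
L_1(4.1) = (4.1 - 3)/(7 - 3) = 0.275000

P(4.1) = (-9)×L_0(4.1) + 11×L_1(4.1)
P(4.1) = -3.500000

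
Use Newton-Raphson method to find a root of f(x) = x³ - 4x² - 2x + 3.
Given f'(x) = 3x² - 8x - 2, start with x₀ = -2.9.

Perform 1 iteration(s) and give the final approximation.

f(x) = x³ - 4x² - 2x + 3
f'(x) = 3x² - 8x - 2
x₀ = -2.9

Newton-Raphson formula: x_{n+1} = x_n - f(x_n)/f'(x_n)

Iteration 1:
  f(-2.900000) = -49.229000
  f'(-2.900000) = 46.430000
  x_1 = -2.900000 - (-49.229000)/46.430000 = -1.839716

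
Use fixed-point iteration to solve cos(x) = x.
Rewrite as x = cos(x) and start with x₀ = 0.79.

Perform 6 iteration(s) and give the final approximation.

Equation: cos(x) = x
Fixed-point form: x = cos(x)
x₀ = 0.79

x_1 = g(0.790000) = 0.703845
x_2 = g(0.703845) = 0.762359
x_3 = g(0.762359) = 0.723209
x_4 = g(0.723209) = 0.749686
x_5 = g(0.749686) = 0.731903
x_6 = g(0.731903) = 0.743904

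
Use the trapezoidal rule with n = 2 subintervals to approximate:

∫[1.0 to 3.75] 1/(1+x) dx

f(x) = 1/(1+x)
a = 1.0, b = 3.75, n = 2
h = (b - a)/n = 1.375000

Trapezoidal rule: (h/2)[f(x₀) + 2f(x₁) + 2f(x₂) + ... + f(xₙ)]

x_0 = 1.0000, f(x_0) = 0.500000, coefficient = 1
x_1 = 2.3750, f(x_1) = 0.296296, coefficient = 2
x_2 = 3.7500, f(x_2) = 0.210526, coefficient = 1

I ≈ (1.375000/2) × 1.303119 = 0.895894
Exact value: 0.864997
Error: 0.030897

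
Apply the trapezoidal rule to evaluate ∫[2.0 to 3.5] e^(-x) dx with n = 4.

f(x) = e^(-x)
a = 2.0, b = 3.5, n = 4
h = (b - a)/n = 0.375000

Trapezoidal rule: (h/2)[f(x₀) + 2f(x₁) + 2f(x₂) + ... + f(xₙ)]

x_0 = 2.0000, f(x_0) = 0.135335, coefficient = 1
x_1 = 2.3750, f(x_1) = 0.093014, coefficient = 2
x_2 = 2.7500, f(x_2) = 0.063928, coefficient = 2
x_3 = 3.1250, f(x_3) = 0.043937, coefficient = 2
x_4 = 3.5000, f(x_4) = 0.030197, coefficient = 1

I ≈ (0.375000/2) × 0.567291 = 0.106367
Exact value: 0.105138
Error: 0.001229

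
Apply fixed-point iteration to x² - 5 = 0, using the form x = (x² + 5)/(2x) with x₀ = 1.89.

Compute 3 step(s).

Equation: x² - 5 = 0
Fixed-point form: x = (x² + 5)/(2x)
x₀ = 1.89

x_1 = g(1.890000) = 2.267751
x_2 = g(2.267751) = 2.236289
x_3 = g(2.236289) = 2.236068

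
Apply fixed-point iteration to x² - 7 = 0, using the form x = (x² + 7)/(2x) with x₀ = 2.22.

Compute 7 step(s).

Equation: x² - 7 = 0
Fixed-point form: x = (x² + 7)/(2x)
x₀ = 2.22

x_1 = g(2.220000) = 2.686577
x_2 = g(2.686577) = 2.646062
x_3 = g(2.646062) = 2.645751
x_4 = g(2.645751) = 2.645751
x_5 = g(2.645751) = 2.645751
x_6 = g(2.645751) = 2.645751
x_7 = g(2.645751) = 2.645751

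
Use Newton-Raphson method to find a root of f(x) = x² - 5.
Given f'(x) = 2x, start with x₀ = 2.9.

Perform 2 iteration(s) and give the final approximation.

f(x) = x² - 5
f'(x) = 2x
x₀ = 2.9

Newton-Raphson formula: x_{n+1} = x_n - f(x_n)/f'(x_n)

Iteration 1:
  f(2.900000) = 3.410000
  f'(2.900000) = 5.800000
  x_1 = 2.900000 - 3.410000/5.800000 = 2.312069
Iteration 2:
  f(2.312069) = 0.345663
  f'(2.312069) = 4.624138
  x_2 = 2.312069 - 0.345663/4.624138 = 2.237317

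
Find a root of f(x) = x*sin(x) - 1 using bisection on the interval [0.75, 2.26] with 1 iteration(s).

f(x) = x*sin(x) - 1
Initial interval: [0.75, 2.26]

Iteration 1:
  c_1 = (0.750000 + 2.260000)/2 = 1.505000
  f(c_1) = f(1.505000) = 0.501743
  f(a) × f(c) < 0, new interval: [0.750000, 1.505000]

After 1 iteration(s), the approximation is c_1 = 1.505000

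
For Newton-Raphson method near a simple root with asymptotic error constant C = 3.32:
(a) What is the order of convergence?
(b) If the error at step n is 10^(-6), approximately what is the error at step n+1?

(a) Newton-Raphson has quadratic (order 2) convergence near simple roots.
    This means |e_{n+1}| ≈ C|e_n|².

(b) With |e_n| = 10^(-6) and C = 3.32:
    |e_{n+1}| ≈ 3.32 × (10^(-6))² = 3.32 × 10^(-12)

(a) 2 (quadratic); (b) |e_{n+1}| ≈ 3.320e-12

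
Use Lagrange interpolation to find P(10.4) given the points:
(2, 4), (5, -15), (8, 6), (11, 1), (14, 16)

Lagrange interpolation formula:
P(x) = Σ yᵢ × Lᵢ(x)
where Lᵢ(x) = Π_{j≠i} (x - xⱼ)/(xᵢ - xⱼ)

L_0(10.4) = (10.4 - 5)/(2 - 5) × (10.4 - 8)/(2 - 8) × (10.4 - 11)/(2 - 11) × (10.4 - 14)/(2 - 14) = 0.014400
L_1(10.4) = (10.4 - 2)/(5 - 2) × (10.4 - 8)/(5 - 8) × (10.4 - 11)/(5 - 11) × (10.4 - 14)/(5 - 14) = -0.089600
L_2(10.4) = (10.4 - 2)/(8 - 2) × (10.4 - 5)/(8 - 5) × (10.4 - 11)/(8 - 11) × (10.4 - 14)/(8 - 14) = 0.302400
L_3(10.4) = (10.4 - 2)/(11 - 2) × (10.4 - 5)/(11 - 5) × (10.4 - 8)/(11 - 8) × (10.4 - 14)/(11 - 14) = 0.806400
L_4(10.4) = (10.4 - 2)/(14 - 2) × (10.4 - 5)/(14 - 5) × (10.4 - 8)/(14 - 8) × (10.4 - 11)/(14 - 11) = -0.033600

P(10.4) = 4×L_0(10.4) + (-15)×L_1(10.4) + 6×L_2(10.4) + 1×L_3(10.4) + 16×L_4(10.4)
P(10.4) = 3.484800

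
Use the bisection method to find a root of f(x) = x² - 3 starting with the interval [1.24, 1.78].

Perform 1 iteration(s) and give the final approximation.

f(x) = x² - 3
Initial interval: [1.24, 1.78]

Iteration 1:
  c_1 = (1.240000 + 1.780000)/2 = 1.510000
  f(c_1) = f(1.510000) = -0.719900
  f(a) × f(c) ≥ 0, new interval: [1.510000, 1.780000]

After 1 iteration(s), the approximation is c_1 = 1.510000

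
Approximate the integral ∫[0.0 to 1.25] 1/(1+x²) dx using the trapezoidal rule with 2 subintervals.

f(x) = 1/(1+x²)
a = 0.0, b = 1.25, n = 2
h = (b - a)/n = 0.625000

Trapezoidal rule: (h/2)[f(x₀) + 2f(x₁) + 2f(x₂) + ... + f(xₙ)]

x_0 = 0.0000, f(x_0) = 1.000000, coefficient = 1
x_1 = 0.6250, f(x_1) = 0.719101, coefficient = 2
x_2 = 1.2500, f(x_2) = 0.390244, coefficient = 1

I ≈ (0.625000/2) × 2.828446 = 0.883889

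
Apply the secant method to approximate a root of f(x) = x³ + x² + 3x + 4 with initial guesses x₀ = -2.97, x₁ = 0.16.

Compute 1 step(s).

f(x) = x³ + x² + 3x + 4
x₀ = -2.97, x₁ = 0.16

Secant formula: x_{n+1} = x_n - f(x_n)(x_n - x_{n-1})/(f(x_n) - f(x_{n-1}))

Iteration 1:
  f(-2.970000) = -22.287173
  f(0.160000) = 4.509696
  x_2 = 0.160000 - 4.509696×(0.160000 - (-2.970000))/(4.509696 - (-22.287173))
       = -0.366754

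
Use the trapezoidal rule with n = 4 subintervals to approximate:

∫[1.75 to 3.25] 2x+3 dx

f(x) = 2x+3
a = 1.75, b = 3.25, n = 4
h = (b - a)/n = 0.375000

Trapezoidal rule: (h/2)[f(x₀) + 2f(x₁) + 2f(x₂) + ... + f(xₙ)]

x_0 = 1.7500, f(x_0) = 6.500000, coefficient = 1
x_1 = 2.1250, f(x_1) = 7.250000, coefficient = 2
x_2 = 2.5000, f(x_2) = 8.000000, coefficient = 2
x_3 = 2.8750, f(x_3) = 8.750000, coefficient = 2
x_4 = 3.2500, f(x_4) = 9.500000, coefficient = 1

I ≈ (0.375000/2) × 64.000000 = 12.000000
Exact value: 12.000000
Error: 0.000000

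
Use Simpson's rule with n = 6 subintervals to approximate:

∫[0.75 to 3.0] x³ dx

f(x) = x³
a = 0.75, b = 3.0, n = 6
h = (b - a)/n = 0.375000

Simpson's rule: (h/3)[f(x₀) + 4f(x₁) + 2f(x₂) + ... + f(xₙ)]

x_0 = 0.7500, f(x_0) = 0.421875, coefficient = 1
x_1 = 1.1250, f(x_1) = 1.423828, coefficient = 4
x_2 = 1.5000, f(x_2) = 3.375000, coefficient = 2
x_3 = 1.8750, f(x_3) = 6.591797, coefficient = 4
x_4 = 2.2500, f(x_4) = 11.390625, coefficient = 2
x_5 = 2.6250, f(x_5) = 18.087891, coefficient = 4
x_6 = 3.0000, f(x_6) = 27.000000, coefficient = 1

I ≈ (0.375000/3) × 161.367188 = 20.170898
Exact value: 20.170898
Error: 0.000000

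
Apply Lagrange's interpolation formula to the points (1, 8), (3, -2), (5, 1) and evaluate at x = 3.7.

Lagrange interpolation formula:
P(x) = Σ yᵢ × Lᵢ(x)
where Lᵢ(x) = Π_{j≠i} (x - xⱼ)/(xᵢ - xⱼ)

L_0(3.7) = (3.7 - 3)/(1 - 3) × (3.7 - 5)/(1 - 5) = -0.113750
L_1(3.7) = (3.7 - 1)/(3 - 1) × (3.7 - 5)/(3 - 5) = 0.877500
L_2(3.7) = (3.7 - 1)/(5 - 1) × (3.7 - 3)/(5 - 3) = 0.236250

P(3.7) = 8×L_0(3.7) + (-2)×L_1(3.7) + 1×L_2(3.7)
P(3.7) = -2.428750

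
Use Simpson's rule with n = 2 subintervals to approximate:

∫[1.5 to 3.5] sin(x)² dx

f(x) = sin(x)²
a = 1.5, b = 3.5, n = 2
h = (b - a)/n = 1.000000

Simpson's rule: (h/3)[f(x₀) + 4f(x₁) + 2f(x₂) + ... + f(xₙ)]

x_0 = 1.5000, f(x_0) = 0.994996, coefficient = 1
x_1 = 2.5000, f(x_1) = 0.358169, coefficient = 4
x_2 = 3.5000, f(x_2) = 0.123049, coefficient = 1

I ≈ (1.000000/3) × 2.550721 = 0.850240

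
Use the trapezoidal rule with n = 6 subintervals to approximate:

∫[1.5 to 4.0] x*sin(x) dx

f(x) = x*sin(x)
a = 1.5, b = 4.0, n = 6
h = (b - a)/n = 0.416667

Trapezoidal rule: (h/2)[f(x₀) + 2f(x₁) + 2f(x₂) + ... + f(xₙ)]

x_0 = 1.5000, f(x_0) = 1.496242, coefficient = 1
x_1 = 1.9167, f(x_1) = 1.803163, coefficient = 2
x_2 = 2.3333, f(x_2) = 1.687200, coefficient = 2
x_3 = 2.7500, f(x_3) = 1.049568, coefficient = 2
x_4 = 3.1667, f(x_4) = -0.079393, coefficient = 2
x_5 = 3.5833, f(x_5) = -1.531924, coefficient = 2
x_6 = 4.0000, f(x_6) = -3.027210, coefficient = 1

I ≈ (0.416667/2) × 4.326261 = 0.901304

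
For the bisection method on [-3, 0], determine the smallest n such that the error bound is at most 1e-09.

We need (b-a)/2^n ≤ 1e-09
(0 - (-3))/2^n ≤ 1e-09
3/2^n ≤ 1e-09
2^n ≥ 3000000000
n ≥ log₂(3000000000) = 31.48
n ≥ 32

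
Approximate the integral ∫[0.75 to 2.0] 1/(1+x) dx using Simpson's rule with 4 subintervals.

f(x) = 1/(1+x)
a = 0.75, b = 2.0, n = 4
h = (b - a)/n = 0.312500

Simpson's rule: (h/3)[f(x₀) + 4f(x₁) + 2f(x₂) + ... + f(xₙ)]

x_0 = 0.7500, f(x_0) = 0.571429, coefficient = 1
x_1 = 1.0625, f(x_1) = 0.484848, coefficient = 4
x_2 = 1.3750, f(x_2) = 0.421053, coefficient = 2
x_3 = 1.6875, f(x_3) = 0.372093, coefficient = 4
x_4 = 2.0000, f(x_4) = 0.333333, coefficient = 1

I ≈ (0.312500/3) × 5.174633 = 0.539024
Exact value: 0.538997
Error: 0.000028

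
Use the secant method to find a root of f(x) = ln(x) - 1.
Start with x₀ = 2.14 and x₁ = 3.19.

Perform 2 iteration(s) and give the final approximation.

f(x) = ln(x) - 1
x₀ = 2.14, x₁ = 3.19

Secant formula: x_{n+1} = x_n - f(x_n)(x_n - x_{n-1})/(f(x_n) - f(x_{n-1}))

Iteration 1:
  f(2.140000) = -0.239194
  f(3.190000) = 0.160021
  x_2 = 3.190000 - 0.160021×(3.190000 - 2.140000)/(0.160021 - (-0.239194))
       = 2.769119
Iteration 2:
  f(3.190000) = 0.160021
  f(2.769119) = 0.018529
  x_3 = 2.769119 - 0.018529×(2.769119 - 3.190000)/(0.018529 - 0.160021)
       = 2.714002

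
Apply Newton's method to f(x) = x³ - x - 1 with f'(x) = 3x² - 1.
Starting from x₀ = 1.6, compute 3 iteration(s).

f(x) = x³ - x - 1
f'(x) = 3x² - 1
x₀ = 1.6

Newton-Raphson formula: x_{n+1} = x_n - f(x_n)/f'(x_n)

Iteration 1:
  f(1.600000) = 1.496000
  f'(1.600000) = 6.680000
  x_1 = 1.600000 - 1.496000/6.680000 = 1.376048
Iteration 2:
  f(1.376048) = 0.229510
  f'(1.376048) = 4.680524
  x_2 = 1.376048 - 0.229510/4.680524 = 1.327013
Iteration 3:
  f(1.327013) = 0.009808
  f'(1.327013) = 4.282890
  x_3 = 1.327013 - 0.009808/4.282890 = 1.324723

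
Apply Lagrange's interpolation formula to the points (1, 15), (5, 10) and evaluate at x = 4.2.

Lagrange interpolation formula:
P(x) = Σ yᵢ × Lᵢ(x)
where Lᵢ(x) = Π_{j≠i} (x - xⱼ)/(xᵢ - xⱼ)

L_0(4.2) = (4.2 - 5)/(1 - 5) = 0.200000
L_1(4.2) = (4.2 - 1)/(5 - 1) = 0.800000

P(4.2) = 15×L_0(4.2) + 10×L_1(4.2)
P(4.2) = 11.000000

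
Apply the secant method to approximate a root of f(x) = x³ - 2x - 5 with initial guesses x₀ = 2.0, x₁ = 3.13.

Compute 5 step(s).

f(x) = x³ - 2x - 5
x₀ = 2.0, x₁ = 3.13

Secant formula: x_{n+1} = x_n - f(x_n)(x_n - x_{n-1})/(f(x_n) - f(x_{n-1}))

Iteration 1:
  f(2.000000) = -1.000000
  f(3.130000) = 19.404297
  x_2 = 3.130000 - 19.404297×(3.130000 - 2.000000)/(19.404297 - (-1.000000))
       = 2.055380
Iteration 2:
  f(3.130000) = 19.404297
  f(2.055380) = -0.427623
  x_3 = 2.055380 - (-0.427623)×(2.055380 - 3.130000)/(-0.427623 - 19.404297)
       = 2.078552
Iteration 3:
  f(2.055380) = -0.427623
  f(2.078552) = -0.176975
  x_4 = 2.078552 - (-0.176975)×(2.078552 - 2.055380)/(-0.176975 - (-0.427623))
       = 2.094912
Iteration 4:
  f(2.078552) = -0.176975
  f(2.094912) = 0.004029
  x_5 = 2.094912 - 0.004029×(2.094912 - 2.078552)/(0.004029 - (-0.176975))
       = 2.094548
Iteration 5:
  f(2.094912) = 0.004029
  f(2.094548) = -0.000037
  x_6 = 2.094548 - (-0.000037)×(2.094548 - 2.094912)/(-0.000037 - 0.004029)
       = 2.094551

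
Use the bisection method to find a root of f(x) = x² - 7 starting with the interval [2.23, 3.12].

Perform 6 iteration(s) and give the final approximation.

f(x) = x² - 7
Initial interval: [2.23, 3.12]

Iteration 1:
  c_1 = (2.230000 + 3.120000)/2 = 2.675000
  f(c_1) = f(2.675000) = 0.155625
  f(a) × f(c) < 0, new interval: [2.230000, 2.675000]
Iteration 2:
  c_2 = (2.230000 + 2.675000)/2 = 2.452500
  f(c_2) = f(2.452500) = -0.985244
  f(a) × f(c) ≥ 0, new interval: [2.452500, 2.675000]
Iteration 3:
  c_3 = (2.452500 + 2.675000)/2 = 2.563750
  f(c_3) = f(2.563750) = -0.427186
  f(a) × f(c) ≥ 0, new interval: [2.563750, 2.675000]
Iteration 4:
  c_4 = (2.563750 + 2.675000)/2 = 2.619375
  f(c_4) = f(2.619375) = -0.138875
  f(a) × f(c) ≥ 0, new interval: [2.619375, 2.675000]
Iteration 5:
  c_5 = (2.619375 + 2.675000)/2 = 2.647187
  f(c_5) = f(2.647187) = 0.007602
  f(a) × f(c) < 0, new interval: [2.619375, 2.647187]
Iteration 6:
  c_6 = (2.619375 + 2.647187)/2 = 2.633281
  f(c_6) = f(2.633281) = -0.065830
  f(a) × f(c) ≥ 0, new interval: [2.633281, 2.647187]

After 6 iteration(s), the approximation is c_6 = 2.633281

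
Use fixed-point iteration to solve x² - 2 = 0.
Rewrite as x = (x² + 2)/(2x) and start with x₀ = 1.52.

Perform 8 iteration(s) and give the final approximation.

Equation: x² - 2 = 0
Fixed-point form: x = (x² + 2)/(2x)
x₀ = 1.52

x_1 = g(1.520000) = 1.417895
x_2 = g(1.417895) = 1.414218
x_3 = g(1.414218) = 1.414214
x_4 = g(1.414214) = 1.414214
x_5 = g(1.414214) = 1.414214
x_6 = g(1.414214) = 1.414214
x_7 = g(1.414214) = 1.414214
x_8 = g(1.414214) = 1.414214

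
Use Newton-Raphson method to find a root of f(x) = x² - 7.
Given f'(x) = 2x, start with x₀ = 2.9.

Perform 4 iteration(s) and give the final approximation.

f(x) = x² - 7
f'(x) = 2x
x₀ = 2.9

Newton-Raphson formula: x_{n+1} = x_n - f(x_n)/f'(x_n)

Iteration 1:
  f(2.900000) = 1.410000
  f'(2.900000) = 5.800000
  x_1 = 2.900000 - 1.410000/5.800000 = 2.656897
Iteration 2:
  f(2.656897) = 0.059099
  f'(2.656897) = 5.313793
  x_2 = 2.656897 - 0.059099/5.313793 = 2.645775
Iteration 3:
  f(2.645775) = 0.000124
  f'(2.645775) = 5.291549
  x_3 = 2.645775 - 0.000124/5.291549 = 2.645751
Iteration 4:
  f(2.645751) = 0.000000
  f'(2.645751) = 5.291503
  x_4 = 2.645751 - 0.000000/5.291503 = 2.645751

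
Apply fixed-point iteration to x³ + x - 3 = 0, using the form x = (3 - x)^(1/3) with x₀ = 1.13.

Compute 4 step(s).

Equation: x³ + x - 3 = 0
Fixed-point form: x = (3 - x)^(1/3)
x₀ = 1.13

x_1 = g(1.130000) = 1.232009
x_2 = g(1.232009) = 1.209187
x_3 = g(1.209187) = 1.214367
x_4 = g(1.214367) = 1.213195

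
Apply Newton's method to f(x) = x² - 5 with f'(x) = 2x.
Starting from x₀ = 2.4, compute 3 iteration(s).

f(x) = x² - 5
f'(x) = 2x
x₀ = 2.4

Newton-Raphson formula: x_{n+1} = x_n - f(x_n)/f'(x_n)

Iteration 1:
  f(2.400000) = 0.760000
  f'(2.400000) = 4.800000
  x_1 = 2.400000 - 0.760000/4.800000 = 2.241667
Iteration 2:
  f(2.241667) = 0.025069
  f'(2.241667) = 4.483333
  x_2 = 2.241667 - 0.025069/4.483333 = 2.236075
Iteration 3:
  f(2.236075) = 0.000031
  f'(2.236075) = 4.472150
  x_3 = 2.236075 - 0.000031/4.472150 = 2.236068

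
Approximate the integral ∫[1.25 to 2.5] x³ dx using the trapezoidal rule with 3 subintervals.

f(x) = x³
a = 1.25, b = 2.5, n = 3
h = (b - a)/n = 0.416667

Trapezoidal rule: (h/2)[f(x₀) + 2f(x₁) + 2f(x₂) + ... + f(xₙ)]

x_0 = 1.2500, f(x_0) = 1.953125, coefficient = 1
x_1 = 1.6667, f(x_1) = 4.629630, coefficient = 2
x_2 = 2.0833, f(x_2) = 9.042245, coefficient = 2
x_3 = 2.5000, f(x_3) = 15.625000, coefficient = 1

I ≈ (0.416667/2) × 44.921875 = 9.358724
Exact value: 9.155273
Error: 0.203451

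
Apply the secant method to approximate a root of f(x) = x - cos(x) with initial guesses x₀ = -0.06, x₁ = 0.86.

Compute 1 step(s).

f(x) = x - cos(x)
x₀ = -0.06, x₁ = 0.86

Secant formula: x_{n+1} = x_n - f(x_n)(x_n - x_{n-1})/(f(x_n) - f(x_{n-1}))

Iteration 1:
  f(-0.060000) = -1.058201
  f(0.860000) = 0.207563
  x_2 = 0.860000 - 0.207563×(0.860000 - (-0.060000))/(0.207563 - (-1.058201))
       = 0.709136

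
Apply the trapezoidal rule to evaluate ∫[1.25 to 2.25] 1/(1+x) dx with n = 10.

f(x) = 1/(1+x)
a = 1.25, b = 2.25, n = 10
h = (b - a)/n = 0.100000

Trapezoidal rule: (h/2)[f(x₀) + 2f(x₁) + 2f(x₂) + ... + f(xₙ)]

x_0 = 1.2500, f(x_0) = 0.444444, coefficient = 1
x_1 = 1.3500, f(x_1) = 0.425532, coefficient = 2
x_2 = 1.4500, f(x_2) = 0.408163, coefficient = 2
x_3 = 1.5500, f(x_3) = 0.392157, coefficient = 2
x_4 = 1.6500, f(x_4) = 0.377358, coefficient = 2
x_5 = 1.7500, f(x_5) = 0.363636, coefficient = 2
x_6 = 1.8500, f(x_6) = 0.350877, coefficient = 2
x_7 = 1.9500, f(x_7) = 0.338983, coefficient = 2
x_8 = 2.0500, f(x_8) = 0.327869, coefficient = 2
x_9 = 2.1500, f(x_9) = 0.317460, coefficient = 2
x_10 = 2.2500, f(x_10) = 0.307692, coefficient = 1

I ≈ (0.100000/2) × 7.356209 = 0.367810
Exact value: 0.367725
Error: 0.000086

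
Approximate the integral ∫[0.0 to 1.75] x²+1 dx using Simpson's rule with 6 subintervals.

f(x) = x²+1
a = 0.0, b = 1.75, n = 6
h = (b - a)/n = 0.291667

Simpson's rule: (h/3)[f(x₀) + 4f(x₁) + 2f(x₂) + ... + f(xₙ)]

x_0 = 0.0000, f(x_0) = 1.000000, coefficient = 1
x_1 = 0.2917, f(x_1) = 1.085069, coefficient = 4
x_2 = 0.5833, f(x_2) = 1.340278, coefficient = 2
x_3 = 0.8750, f(x_3) = 1.765625, coefficient = 4
x_4 = 1.1667, f(x_4) = 2.361111, coefficient = 2
x_5 = 1.4583, f(x_5) = 3.126736, coefficient = 4
x_6 = 1.7500, f(x_6) = 4.062500, coefficient = 1

I ≈ (0.291667/3) × 36.375000 = 3.536458
Exact value: 3.536458
Error: 0.000000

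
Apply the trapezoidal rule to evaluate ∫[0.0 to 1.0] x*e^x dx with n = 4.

f(x) = x*e^x
a = 0.0, b = 1.0, n = 4
h = (b - a)/n = 0.250000

Trapezoidal rule: (h/2)[f(x₀) + 2f(x₁) + 2f(x₂) + ... + f(xₙ)]

x_0 = 0.0000, f(x_0) = 0.000000, coefficient = 1
x_1 = 0.2500, f(x_1) = 0.321006, coefficient = 2
x_2 = 0.5000, f(x_2) = 0.824361, coefficient = 2
x_3 = 0.7500, f(x_3) = 1.587750, coefficient = 2
x_4 = 1.0000, f(x_4) = 2.718282, coefficient = 1

I ≈ (0.250000/2) × 8.184516 = 1.023064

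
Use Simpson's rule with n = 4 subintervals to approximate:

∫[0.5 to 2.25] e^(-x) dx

f(x) = e^(-x)
a = 0.5, b = 2.25, n = 4
h = (b - a)/n = 0.437500

Simpson's rule: (h/3)[f(x₀) + 4f(x₁) + 2f(x₂) + ... + f(xₙ)]

x_0 = 0.5000, f(x_0) = 0.606531, coefficient = 1
x_1 = 0.9375, f(x_1) = 0.391606, coefficient = 4
x_2 = 1.3750, f(x_2) = 0.252840, coefficient = 2
x_3 = 1.8125, f(x_3) = 0.163246, coefficient = 4
x_4 = 2.2500, f(x_4) = 0.105399, coefficient = 1

I ≈ (0.437500/3) × 3.437014 = 0.501231
Exact value: 0.501131
Error: 0.000100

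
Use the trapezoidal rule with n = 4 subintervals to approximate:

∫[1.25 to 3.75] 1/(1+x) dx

f(x) = 1/(1+x)
a = 1.25, b = 3.75, n = 4
h = (b - a)/n = 0.625000

Trapezoidal rule: (h/2)[f(x₀) + 2f(x₁) + 2f(x₂) + ... + f(xₙ)]

x_0 = 1.2500, f(x_0) = 0.444444, coefficient = 1
x_1 = 1.8750, f(x_1) = 0.347826, coefficient = 2
x_2 = 2.5000, f(x_2) = 0.285714, coefficient = 2
x_3 = 3.1250, f(x_3) = 0.242424, coefficient = 2
x_4 = 3.7500, f(x_4) = 0.210526, coefficient = 1

I ≈ (0.625000/2) × 2.406900 = 0.752156
Exact value: 0.747214
Error: 0.004942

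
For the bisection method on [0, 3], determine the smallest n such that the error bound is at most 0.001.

We need (b-a)/2^n ≤ 0.001
(3 - 0)/2^n ≤ 0.001
3/2^n ≤ 0.001
2^n ≥ 3000
n ≥ log₂(3000) = 11.55
n ≥ 12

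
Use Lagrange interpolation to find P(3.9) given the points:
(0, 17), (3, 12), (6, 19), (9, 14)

Lagrange interpolation formula:
P(x) = Σ yᵢ × Lᵢ(x)
where Lᵢ(x) = Π_{j≠i} (x - xⱼ)/(xᵢ - xⱼ)

L_0(3.9) = (3.9 - 3)/(0 - 3) × (3.9 - 6)/(0 - 6) × (3.9 - 9)/(0 - 9) = -0.059500
L_1(3.9) = (3.9 - 0)/(3 - 0) × (3.9 - 6)/(3 - 6) × (3.9 - 9)/(3 - 9) = 0.773500
L_2(3.9) = (3.9 - 0)/(6 - 0) × (3.9 - 3)/(6 - 3) × (3.9 - 9)/(6 - 9) = 0.331500
L_3(3.9) = (3.9 - 0)/(9 - 0) × (3.9 - 3)/(9 - 3) × (3.9 - 6)/(9 - 6) = -0.045500

P(3.9) = 17×L_0(3.9) + 12×L_1(3.9) + 19×L_2(3.9) + 14×L_3(3.9)
P(3.9) = 13.932000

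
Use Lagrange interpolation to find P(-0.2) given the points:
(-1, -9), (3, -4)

Lagrange interpolation formula:
P(x) = Σ yᵢ × Lᵢ(x)
where Lᵢ(x) = Π_{j≠i} (x - xⱼ)/(xᵢ - xⱼ)

L_0(-0.2) = (-0.2 - 3)/(-1 - 3) = 0.800000
L_1(-0.2) = (-0.2 - (-1))/(3 - (-1)) = 0.200000

P(-0.2) = (-9)×L_0(-0.2) + (-4)×L_1(-0.2)
P(-0.2) = -8.000000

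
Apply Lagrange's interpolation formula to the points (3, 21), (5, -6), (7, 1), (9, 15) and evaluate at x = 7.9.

Lagrange interpolation formula:
P(x) = Σ yᵢ × Lᵢ(x)
where Lᵢ(x) = Π_{j≠i} (x - xⱼ)/(xᵢ - xⱼ)

L_0(7.9) = (7.9 - 5)/(3 - 5) × (7.9 - 7)/(3 - 7) × (7.9 - 9)/(3 - 9) = 0.059813
L_1(7.9) = (7.9 - 3)/(5 - 3) × (7.9 - 7)/(5 - 7) × (7.9 - 9)/(5 - 9) = -0.303188
L_2(7.9) = (7.9 - 3)/(7 - 3) × (7.9 - 5)/(7 - 5) × (7.9 - 9)/(7 - 9) = 0.976937
L_3(7.9) = (7.9 - 3)/(9 - 3) × (7.9 - 5)/(9 - 5) × (7.9 - 7)/(9 - 7) = 0.266438

P(7.9) = 21×L_0(7.9) + (-6)×L_1(7.9) + 1×L_2(7.9) + 15×L_3(7.9)
P(7.9) = 8.048688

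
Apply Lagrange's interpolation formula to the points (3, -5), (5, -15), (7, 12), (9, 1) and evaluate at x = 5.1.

Lagrange interpolation formula:
P(x) = Σ yᵢ × Lᵢ(x)
where Lᵢ(x) = Π_{j≠i} (x - xⱼ)/(xᵢ - xⱼ)

L_0(5.1) = (5.1 - 5)/(3 - 5) × (5.1 - 7)/(3 - 7) × (5.1 - 9)/(3 - 9) = -0.015437
L_1(5.1) = (5.1 - 3)/(5 - 3) × (5.1 - 7)/(5 - 7) × (5.1 - 9)/(5 - 9) = 0.972563
L_2(5.1) = (5.1 - 3)/(7 - 3) × (5.1 - 5)/(7 - 5) × (5.1 - 9)/(7 - 9) = 0.051187
L_3(5.1) = (5.1 - 3)/(9 - 3) × (5.1 - 5)/(9 - 5) × (5.1 - 7)/(9 - 7) = -0.008312

P(5.1) = (-5)×L_0(5.1) + (-15)×L_1(5.1) + 12×L_2(5.1) + 1×L_3(5.1)
P(5.1) = -13.905313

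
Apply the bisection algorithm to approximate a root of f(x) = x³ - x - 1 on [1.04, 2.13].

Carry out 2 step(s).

f(x) = x³ - x - 1
Initial interval: [1.04, 2.13]

Iteration 1:
  c_1 = (1.040000 + 2.130000)/2 = 1.585000
  f(c_1) = f(1.585000) = 1.396877
  f(a) × f(c) < 0, new interval: [1.040000, 1.585000]
Iteration 2:
  c_2 = (1.040000 + 1.585000)/2 = 1.312500
  f(c_2) = f(1.312500) = -0.051514
  f(a) × f(c) ≥ 0, new interval: [1.312500, 1.585000]

After 2 iteration(s), the approximation is c_2 = 1.312500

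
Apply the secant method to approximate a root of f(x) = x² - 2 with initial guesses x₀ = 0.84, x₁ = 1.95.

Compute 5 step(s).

f(x) = x² - 2
x₀ = 0.84, x₁ = 1.95

Secant formula: x_{n+1} = x_n - f(x_n)(x_n - x_{n-1})/(f(x_n) - f(x_{n-1}))

Iteration 1:
  f(0.840000) = -1.294400
  f(1.950000) = 1.802500
  x_2 = 1.950000 - 1.802500×(1.950000 - 0.840000)/(1.802500 - (-1.294400))
       = 1.303943
Iteration 2:
  f(1.950000) = 1.802500
  f(1.303943) = -0.299734
  x_3 = 1.303943 - (-0.299734)×(1.303943 - 1.950000)/(-0.299734 - 1.802500)
       = 1.396057
Iteration 3:
  f(1.303943) = -0.299734
  f(1.396057) = -0.051026
  x_4 = 1.396057 - (-0.051026)×(1.396057 - 1.303943)/(-0.051026 - (-0.299734))
       = 1.414955
Iteration 4:
  f(1.396057) = -0.051026
  f(1.414955) = 0.002098
  x_5 = 1.414955 - 0.002098×(1.414955 - 1.396057)/(0.002098 - (-0.051026))
       = 1.414209
Iteration 5:
  f(1.414955) = 0.002098
  f(1.414209) = -0.000014
  x_6 = 1.414209 - (-0.000014)×(1.414209 - 1.414955)/(-0.000014 - 0.002098)
       = 1.414214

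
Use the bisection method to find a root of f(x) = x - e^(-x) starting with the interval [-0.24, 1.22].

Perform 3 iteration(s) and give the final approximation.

f(x) = x - e^(-x)
Initial interval: [-0.24, 1.22]

Iteration 1:
  c_1 = (-0.240000 + 1.220000)/2 = 0.490000
  f(c_1) = f(0.490000) = -0.122626
  f(a) × f(c) ≥ 0, new interval: [0.490000, 1.220000]
Iteration 2:
  c_2 = (0.490000 + 1.220000)/2 = 0.855000
  f(c_2) = f(0.855000) = 0.429717
  f(a) × f(c) < 0, new interval: [0.490000, 0.855000]
Iteration 3:
  c_3 = (0.490000 + 0.855000)/2 = 0.672500
  f(c_3) = f(0.672500) = 0.162069
  f(a) × f(c) < 0, new interval: [0.490000, 0.672500]

After 3 iteration(s), the approximation is c_3 = 0.672500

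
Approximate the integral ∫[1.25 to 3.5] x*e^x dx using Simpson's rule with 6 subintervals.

f(x) = x*e^x
a = 1.25, b = 3.5, n = 6
h = (b - a)/n = 0.375000

Simpson's rule: (h/3)[f(x₀) + 4f(x₁) + 2f(x₂) + ... + f(xₙ)]

x_0 = 1.2500, f(x_0) = 4.362929, coefficient = 1
x_1 = 1.6250, f(x_1) = 8.252431, coefficient = 4
x_2 = 2.0000, f(x_2) = 14.778112, coefficient = 2
x_3 = 2.3750, f(x_3) = 25.533656, coefficient = 4
x_4 = 2.7500, f(x_4) = 43.017238, coefficient = 2
x_5 = 3.1250, f(x_5) = 71.124672, coefficient = 4
x_6 = 3.5000, f(x_6) = 115.904082, coefficient = 1

I ≈ (0.375000/3) × 655.500748 = 81.937593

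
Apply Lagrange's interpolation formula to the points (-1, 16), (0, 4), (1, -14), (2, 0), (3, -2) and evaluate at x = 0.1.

Lagrange interpolation formula:
P(x) = Σ yᵢ × Lᵢ(x)
where Lᵢ(x) = Π_{j≠i} (x - xⱼ)/(xᵢ - xⱼ)

L_0(0.1) = (0.1 - 0)/(-1 - 0) × (0.1 - 1)/(-1 - 1) × (0.1 - 2)/(-1 - 2) × (0.1 - 3)/(-1 - 3) = -0.020663
L_1(0.1) = (0.1 - (-1))/(0 - (-1)) × (0.1 - 1)/(0 - 1) × (0.1 - 2)/(0 - 2) × (0.1 - 3)/(0 - 3) = 0.909150
L_2(0.1) = (0.1 - (-1))/(1 - (-1)) × (0.1 - 0)/(1 - 0) × (0.1 - 2)/(1 - 2) × (0.1 - 3)/(1 - 3) = 0.151525
L_3(0.1) = (0.1 - (-1))/(2 - (-1)) × (0.1 - 0)/(2 - 0) × (0.1 - 1)/(2 - 1) × (0.1 - 3)/(2 - 3) = -0.047850
L_4(0.1) = (0.1 - (-1))/(3 - (-1)) × (0.1 - 0)/(3 - 0) × (0.1 - 1)/(3 - 1) × (0.1 - 2)/(3 - 2) = 0.007838

P(0.1) = 16×L_0(0.1) + 4×L_1(0.1) + (-14)×L_2(0.1) + 0×L_3(0.1) + (-2)×L_4(0.1)
P(0.1) = 1.168975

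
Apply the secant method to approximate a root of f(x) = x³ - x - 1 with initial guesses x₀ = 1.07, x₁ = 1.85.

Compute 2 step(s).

f(x) = x³ - x - 1
x₀ = 1.07, x₁ = 1.85

Secant formula: x_{n+1} = x_n - f(x_n)(x_n - x_{n-1})/(f(x_n) - f(x_{n-1}))

Iteration 1:
  f(1.070000) = -0.844957
  f(1.850000) = 3.481625
  x_2 = 1.850000 - 3.481625×(1.850000 - 1.070000)/(3.481625 - (-0.844957))
       = 1.222330
Iteration 2:
  f(1.850000) = 3.481625
  f(1.222330) = -0.396060
  x_3 = 1.222330 - (-0.396060)×(1.222330 - 1.850000)/(-0.396060 - 3.481625)
       = 1.286439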